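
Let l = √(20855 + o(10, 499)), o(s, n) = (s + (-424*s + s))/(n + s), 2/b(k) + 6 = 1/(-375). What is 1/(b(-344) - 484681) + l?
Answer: -2251/1091017681 + 5*√216039451/509 ≈ 144.38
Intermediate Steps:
b(k) = -750/2251 (b(k) = 2/(-6 + 1/(-375)) = 2/(-6 - 1/375) = 2/(-2251/375) = 2*(-375/2251) = -750/2251)
o(s, n) = -422*s/(n + s) (o(s, n) = (s - 423*s)/(n + s) = (-422*s)/(n + s) = -422*s/(n + s))
l = 5*√216039451/509 (l = √(20855 - 422*10/(499 + 10)) = √(20855 - 422*10/509) = √(20855 - 422*10*1/509) = √(20855 - 4220/509) = √(10610975/509) = 5*√216039451/509 ≈ 144.38)
1/(b(-344) - 484681) + l = 1/(-750/2251 - 484681) + 5*√216039451/509 = 1/(-1091017681/2251) + 5*√216039451/509 = -2251/1091017681 + 5*√216039451/509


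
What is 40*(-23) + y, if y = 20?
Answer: -900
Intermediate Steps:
40*(-23) + y = 40*(-23) + 20 = -920 + 20 = -900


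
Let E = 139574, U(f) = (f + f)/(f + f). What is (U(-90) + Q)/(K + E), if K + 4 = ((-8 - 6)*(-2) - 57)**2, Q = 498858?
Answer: 498859/140411 ≈ 3.5528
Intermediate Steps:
U(f) = 1 (U(f) = (2*f)/((2*f)) = (2*f)*(1/(2*f)) = 1)
K = 837 (K = -4 + ((-8 - 6)*(-2) - 57)**2 = -4 + (-14*(-2) - 57)**2 = -4 + (28 - 57)**2 = -4 + (-29)**2 = -4 + 841 = 837)
(U(-90) + Q)/(K + E) = (1 + 498858)/(837 + 139574) = 498859/140411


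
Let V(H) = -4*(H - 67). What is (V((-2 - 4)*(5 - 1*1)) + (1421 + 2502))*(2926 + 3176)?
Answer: 26159274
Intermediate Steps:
V(H) = 268 - 4*H (V(H) = -4*(-67 + H) = 268 - 4*H)
(V((-2 - 4)*(5 - 1*1)) + (1421 + 2502))*(2926 + 3176) = ((268 - 4*(-2 - 4)*(5 - 1*1)) + (1421 + 2502))*(2926 + 3176) = ((268 - (-24)*(5 - 1)) + 3923)*6102 = ((268 - (-24)*4) + 3923)*6102 = ((268 - 4*(-24)) + 3923)*6102 = ((268 + 96) + 3923)*6102 = (364 + 3923)*6102 = 4287*6102 = 26159274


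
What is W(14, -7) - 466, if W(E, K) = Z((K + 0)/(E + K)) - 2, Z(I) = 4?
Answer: -464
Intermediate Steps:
W(E, K) = 2 (W(E, K) = 4 - 2 = 2)
W(14, -7) - 466 = 2 - 466 = -464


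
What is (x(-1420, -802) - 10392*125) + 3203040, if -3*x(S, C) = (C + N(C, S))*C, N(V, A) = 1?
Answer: 1689906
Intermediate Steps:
x(S, C) = -C*(1 + C)/3 (x(S, C) = -(C + 1)*C/3 = -(1 + C)*C/3 = -C*(1 + C)/3)
(x(-1420, -802) - 10392*125) + 3203040 = (-⅓*(-802)*(1 - 802) - 10392*125) + 3203040 = (-⅓*(-802)*(-801) - 1299000) + 3203040 = (-214134 - 1299000) + 3203040 = -1513134 + 3203040 = 1689906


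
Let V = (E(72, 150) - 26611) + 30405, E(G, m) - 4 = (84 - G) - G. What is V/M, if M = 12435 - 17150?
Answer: -3738/4715 ≈ -0.79279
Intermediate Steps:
M = -4715
E(G, m) = 88 - 2*G (E(G, m) = 4 + ((84 - G) - G) = 4 + (84 - 2*G) = 88 - 2*G)
V = 3738 (V = ((88 - 2*72) - 26611) + 30405 = ((88 - 144) - 26611) + 30405 = (-56 - 26611) + 30405 = -26667 + 30405 = 3738)
V/M = 3738/(-4715) = 3738*(-1/4715) = -3738/4715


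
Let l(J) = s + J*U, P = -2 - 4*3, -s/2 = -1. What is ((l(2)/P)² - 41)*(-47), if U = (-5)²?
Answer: 62651/49 ≈ 1278.6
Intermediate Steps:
s = 2 (s = -2*(-1) = 2)
U = 25
P = -14 (P = -2 - 12 = -14)
l(J) = 2 + 25*J (l(J) = 2 + J*25 = 2 + 25*J)
((l(2)/P)² - 41)*(-47) = (((2 + 25*2)/(-14))² - 41)*(-47) = (((2 + 50)*(-1/14))² - 41)*(-47) = ((52*(-1/14))² - 41)*(-47) = ((-26/7)² - 41)*(-47) = (676/49 - 41)*(-47) = -1333/49*(-47) = 62651/49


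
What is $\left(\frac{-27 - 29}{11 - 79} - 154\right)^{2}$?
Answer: $\frac{6780816}{289} \approx 23463.0$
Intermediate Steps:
$\left(\frac{-27 - 29}{11 - 79} - 154\right)^{2} = \left(\frac{-27 - 29}{-68} - 154\right)^{2} = \left(\left(-27 - 29\right) \left(- \frac{1}{68}\right) - 154\right)^{2} = \left(\left(-56\right) \left(- \frac{1}{68}\right) - 154\right)^{2} = \left(\frac{14}{17} - 154\right)^{2} = \left(- \frac{2604}{17}\right)^{2} = \frac{6780816}{289}$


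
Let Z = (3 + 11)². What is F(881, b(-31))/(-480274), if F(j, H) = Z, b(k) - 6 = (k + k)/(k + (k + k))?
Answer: -98/240137 ≈ -0.00040810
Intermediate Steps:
b(k) = 20/3 (b(k) = 6 + (k + k)/(k + (k + k)) = 6 + (2*k)/(k + 2*k) = 6 + (2*k)/((3*k)) = 6 + (2*k)*(1/(3*k)) = 6 + ⅔ = 20/3)
Z = 196 (Z = 14² = 196)
F(j, H) = 196
F(881, b(-31))/(-480274) = 196/(-480274) = 196*(-1/480274) = -98/240137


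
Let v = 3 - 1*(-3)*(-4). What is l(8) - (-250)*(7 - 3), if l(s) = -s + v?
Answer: 983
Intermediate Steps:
v = -9 (v = 3 + 3*(-4) = 3 - 12 = -9)
l(s) = -9 - s (l(s) = -s - 9 = -9 - s)
l(8) - (-250)*(7 - 3) = (-9 - 1*8) - (-250)*(7 - 3) = (-9 - 8) - (-250)*4 = -17 - 50*(-20) = -17 + 1000 = 983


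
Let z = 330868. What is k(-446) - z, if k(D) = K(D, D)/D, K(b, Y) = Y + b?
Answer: -330866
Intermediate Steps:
k(D) = 2 (k(D) = (D + D)/D = (2*D)/D = 2)
k(-446) - z = 2 - 1*330868 = 2 - 330868 = -330866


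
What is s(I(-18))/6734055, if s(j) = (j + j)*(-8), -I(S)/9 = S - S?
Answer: 0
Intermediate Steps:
I(S) = 0 (I(S) = -9*(S - S) = -9*0 = 0)
s(j) = -16*j (s(j) = (2*j)*(-8) = -16*j)
s(I(-18))/6734055 = -16*0/6734055 = 0*(1/6734055) = 0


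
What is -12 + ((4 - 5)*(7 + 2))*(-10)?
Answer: 78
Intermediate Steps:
-12 + ((4 - 5)*(7 + 2))*(-10) = -12 - 1*9*(-10) = -12 - 9*(-10) = -12 + 90 = 78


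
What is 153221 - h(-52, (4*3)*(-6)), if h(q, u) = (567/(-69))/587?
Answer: 2068636910/13501 ≈ 1.5322e+5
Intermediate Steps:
h(q, u) = -189/13501 (h(q, u) = (567*(-1/69))*(1/587) = -189/23*1/587 = -189/13501)
153221 - h(-52, (4*3)*(-6)) = 153221 - 1*(-189/13501) = 153221 + 189/13501 = 2068636910/13501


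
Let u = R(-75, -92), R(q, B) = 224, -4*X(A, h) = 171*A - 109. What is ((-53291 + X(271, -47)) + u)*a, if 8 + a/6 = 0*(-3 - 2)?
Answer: 3102000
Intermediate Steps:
X(A, h) = 109/4 - 171*A/4 (X(A, h) = -(171*A - 109)/4 = -(-109 + 171*A)/4 = 109/4 - 171*A/4)
u = 224
a = -48 (a = -48 + 6*(0*(-3 - 2)) = -48 + 6*(0*(-5)) = -48 + 6*0 = -48 + 0 = -48)
((-53291 + X(271, -47)) + u)*a = ((-53291 + (109/4 - 171/4*271)) + 224)*(-48) = ((-53291 + (109/4 - 46341/4)) + 224)*(-48) = ((-53291 - 11558) + 224)*(-48) = (-64849 + 224)*(-48) = -64625*(-48) = 3102000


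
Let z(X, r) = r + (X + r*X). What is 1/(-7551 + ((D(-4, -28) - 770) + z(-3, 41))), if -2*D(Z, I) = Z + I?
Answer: -1/8390 ≈ -0.00011919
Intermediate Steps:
D(Z, I) = -I/2 - Z/2 (D(Z, I) = -(Z + I)/2 = -(I + Z)/2 = -I/2 - Z/2)
z(X, r) = X + r + X*r (z(X, r) = r + (X + X*r) = X + r + X*r)
1/(-7551 + ((D(-4, -28) - 770) + z(-3, 41))) = 1/(-7551 + (((-½*(-28) - ½*(-4)) - 770) + (-3 + 41 - 3*41))) = 1/(-7551 + (((14 + 2) - 770) + (-3 + 41 - 123))) = 1/(-7551 + ((16 - 770) - 85)) = 1/(-7551 + (-754 - 85)) = 1/(-7551 - 839) = 1/(-8390) = -1/8390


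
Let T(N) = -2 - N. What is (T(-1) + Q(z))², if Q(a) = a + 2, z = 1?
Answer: 4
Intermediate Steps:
Q(a) = 2 + a
(T(-1) + Q(z))² = ((-2 - 1*(-1)) + (2 + 1))² = ((-2 + 1) + 3)² = (-1 + 3)² = 2² = 4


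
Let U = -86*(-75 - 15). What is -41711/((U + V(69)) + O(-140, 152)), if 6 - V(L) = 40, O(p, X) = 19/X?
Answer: -333688/61649 ≈ -5.4127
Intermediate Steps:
V(L) = -34 (V(L) = 6 - 1*40 = 6 - 40 = -34)
U = 7740 (U = -86*(-90) = 7740)
-41711/((U + V(69)) + O(-140, 152)) = -41711/((7740 - 34) + 19/152) = -41711/(7706 + 19*(1/152)) = -41711/(7706 + ⅛) = -41711/61649/8 = -41711*8/61649 = -333688/61649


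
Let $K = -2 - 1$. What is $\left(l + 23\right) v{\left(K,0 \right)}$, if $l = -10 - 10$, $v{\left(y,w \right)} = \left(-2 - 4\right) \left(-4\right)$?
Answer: $72$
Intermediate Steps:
$K = -3$ ($K = -2 - 1 = -3$)
$v{\left(y,w \right)} = 24$ ($v{\left(y,w \right)} = \left(-6\right) \left(-4\right) = 24$)
$l = -20$ ($l = -10 - 10 = -20$)
$\left(l + 23\right) v{\left(K,0 \right)} = \left(-20 + 23\right) 24 = 3 \cdot 24 = 72$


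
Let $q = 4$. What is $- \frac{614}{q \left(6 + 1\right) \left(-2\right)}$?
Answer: $\frac{307}{28} \approx 10.964$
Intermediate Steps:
$- \frac{614}{q \left(6 + 1\right) \left(-2\right)} = - \frac{614}{4 \left(6 + 1\right) \left(-2\right)} = - \frac{614}{4 \cdot 7 \left(-2\right)} = - \frac{614}{28 \left(-2\right)} = - \frac{614}{-56} = \left(-614\right) \left(- \frac{1}{56}\right) = \frac{307}{28}$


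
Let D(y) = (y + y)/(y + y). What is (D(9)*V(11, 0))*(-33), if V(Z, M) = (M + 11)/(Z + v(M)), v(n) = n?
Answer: -33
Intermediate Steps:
V(Z, M) = (11 + M)/(M + Z) (V(Z, M) = (M + 11)/(Z + M) = (11 + M)/(M + Z))
D(y) = 1 (D(y) = (2*y)/((2*y)) = (2*y)*(1/(2*y)) = 1)
(D(9)*V(11, 0))*(-33) = (1*((11 + 0)/(0 + 11)))*(-33) = (1*(11/11))*(-33) = (1*((1/11)*11))*(-33) = (1*1)*(-33) = 1*(-33) = -33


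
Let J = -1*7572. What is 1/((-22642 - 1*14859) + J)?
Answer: -1/45073 ≈ -2.2186e-5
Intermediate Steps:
J = -7572
1/((-22642 - 1*14859) + J) = 1/((-22642 - 1*14859) - 7572) = 1/((-22642 - 14859) - 7572) = 1/(-37501 - 7572) = 1/(-45073) = -1/45073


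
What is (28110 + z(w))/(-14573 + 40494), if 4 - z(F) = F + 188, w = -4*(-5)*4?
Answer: 3978/3703 ≈ 1.0743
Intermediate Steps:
w = 80 (w = 20*4 = 80)
z(F) = -184 - F (z(F) = 4 - (F + 188) = 4 - (188 + F) = 4 + (-188 - F) = -184 - F)
(28110 + z(w))/(-14573 + 40494) = (28110 + (-184 - 1*80))/(-14573 + 40494) = (28110 + (-184 - 80))/25921 = (28110 - 264)*(1/25921) = 27846*(1/25921) = 3978/3703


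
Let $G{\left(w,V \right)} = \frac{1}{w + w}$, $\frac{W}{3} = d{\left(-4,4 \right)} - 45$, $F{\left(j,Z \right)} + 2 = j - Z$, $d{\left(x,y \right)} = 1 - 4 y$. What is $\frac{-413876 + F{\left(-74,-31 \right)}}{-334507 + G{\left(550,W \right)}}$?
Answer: $\frac{455313100}{367957699} \approx 1.2374$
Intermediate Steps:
$F{\left(j,Z \right)} = -2 + j - Z$ ($F{\left(j,Z \right)} = -2 - \left(Z - j\right) = -2 + j - Z$)
$W = -180$ ($W = 3 \left(\left(1 - 16\right) - 45\right) = 3 \left(-15 - 45\right) = 3 \left(-60\right) = -180$)
$G{\left(w,V \right)} = \frac{1}{2 w}$
$\frac{-413876 + F{\left(-74,-31 \right)}}{-334507 + G{\left(550,W \right)}} = \frac{-413876 - 45}{-334507 + \frac{1}{2 \cdot 550}} = \frac{-413876 - 45}{-334507 + \frac{1}{2} \cdot \frac{1}{550}} = \frac{-413876 - 45}{-334507 + \frac{1}{1100}} = - \frac{413921}{- \frac{367957699}{1100}} = \left(-413921\right) \left(- \frac{1100}{367957699}\right) = \frac{455313100}{367957699}$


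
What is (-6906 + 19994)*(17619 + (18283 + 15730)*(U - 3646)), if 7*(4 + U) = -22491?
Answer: -3054917196800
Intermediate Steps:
U = -3217 (U = -4 + (⅐)*(-22491) = -4 - 3213 = -3217)
(-6906 + 19994)*(17619 + (18283 + 15730)*(U - 3646)) = (-6906 + 19994)*(17619 + (18283 + 15730)*(-3217 - 3646)) = 13088*(17619 + 34013*(-6863)) = 13088*(17619 - 233431219) = 13088*(-233413600) = -3054917196800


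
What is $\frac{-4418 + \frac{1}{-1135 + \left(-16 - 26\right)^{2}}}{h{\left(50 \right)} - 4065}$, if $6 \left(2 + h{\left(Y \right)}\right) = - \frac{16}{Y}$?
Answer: $\frac{208419075}{191863241} \approx 1.0863$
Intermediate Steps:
$h{\left(Y \right)} = -2 - \frac{8}{3 Y}$ ($h{\left(Y \right)} = -2 + \frac{\left(-16\right) \frac{1}{Y}}{6} = -2 - \frac{8}{3 Y}$)
$\frac{-4418 + \frac{1}{-1135 + \left(-16 - 26\right)^{2}}}{h{\left(50 \right)} - 4065} = \frac{-4418 + \frac{1}{-1135 + \left(-16 - 26\right)^{2}}}{\left(-2 - \frac{8}{3 \cdot 50}\right) - 4065} = \frac{-4418 + \frac{1}{-1135 + \left(-42\right)^{2}}}{\left(-2 - \frac{4}{75}\right) - 4065} = \frac{-4418 + \frac{1}{-1135 + 1764}}{\left(-2 - \frac{4}{75}\right) - 4065} = \frac{-4418 + \frac{1}{629}}{- \frac{154}{75} - 4065} = \frac{-4418 + \frac{1}{629}}{- \frac{305029}{75}} = \left(- \frac{2778921}{629}\right) \left(- \frac{75}{305029}\right) = \frac{208419075}{191863241}$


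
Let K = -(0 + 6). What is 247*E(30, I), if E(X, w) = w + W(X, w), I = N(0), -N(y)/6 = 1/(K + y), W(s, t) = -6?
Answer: -1235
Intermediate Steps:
K = -6 (K = -1*6 = -6)
N(y) = -6/(-6 + y)
I = 1 (I = -6/(-6 + 0) = -6/(-6) = -6*(-1/6) = 1)
E(X, w) = -6 + w (E(X, w) = w - 6 = -6 + w)
247*E(30, I) = 247*(-6 + 1) = 247*(-5) = -1235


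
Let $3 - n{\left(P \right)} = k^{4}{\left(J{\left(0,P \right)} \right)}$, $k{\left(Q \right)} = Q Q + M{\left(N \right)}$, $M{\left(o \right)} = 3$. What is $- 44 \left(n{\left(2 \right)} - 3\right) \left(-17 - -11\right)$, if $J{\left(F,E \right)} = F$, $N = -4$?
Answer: $-21384$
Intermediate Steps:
$k{\left(Q \right)} = 3 + Q^{2}$ ($k{\left(Q \right)} = Q Q + 3 = Q^{2} + 3 = 3 + Q^{2}$)
$n{\left(P \right)} = -78$ ($n{\left(P \right)} = 3 - \left(3 + 0^{2}\right)^{4} = 3 - \left(3 + 0\right)^{4} = 3 - 3^{4} = 3 - 81 = -78$)
$- 44 \left(n{\left(2 \right)} - 3\right) \left(-17 - -11\right) = - 44 \left(-78 - 3\right) \left(-17 - -11\right) = - 44 \left(-78 - 3\right) \left(-17 + 11\right) = \left(-44\right) \left(-81\right) \left(-6\right) = 3564 \left(-6\right) = -21384$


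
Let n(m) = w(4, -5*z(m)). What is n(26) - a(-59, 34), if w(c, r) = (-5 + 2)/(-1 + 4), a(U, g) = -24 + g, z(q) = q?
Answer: -11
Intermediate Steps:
w(c, r) = -1 (w(c, r) = -3/3 = -3*⅓ = -1)
n(m) = -1
n(26) - a(-59, 34) = -1 - (-24 + 34) = -1 - 1*10 = -1 - 10 = -11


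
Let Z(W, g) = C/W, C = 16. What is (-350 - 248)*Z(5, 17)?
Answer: -9568/5 ≈ -1913.6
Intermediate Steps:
Z(W, g) = 16/W
(-350 - 248)*Z(5, 17) = (-350 - 248)*(16/5) = -9568/5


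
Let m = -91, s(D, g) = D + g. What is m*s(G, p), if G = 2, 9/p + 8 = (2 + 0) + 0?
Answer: -91/2 ≈ -45.500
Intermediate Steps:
p = -3/2 (p = 9/(-8 + ((2 + 0) + 0)) = 9/(-8 + (2 + 0)) = 9/(-8 + 2) = 9/(-6) = 9*(-⅙) = -3/2 ≈ -1.5000)
m*s(G, p) = -91*(2 - 3/2) = -91*½ = -91/2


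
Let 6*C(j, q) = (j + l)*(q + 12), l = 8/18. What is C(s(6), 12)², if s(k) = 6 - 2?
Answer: 25600/81 ≈ 316.05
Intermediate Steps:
l = 4/9 (l = 8*(1/18) = 4/9 ≈ 0.44444)
s(k) = 4
C(j, q) = (12 + q)*(4/9 + j)/6 (C(j, q) = ((j + 4/9)*(q + 12))/6 = ((4/9 + j)*(12 + q))/6 = ((12 + q)*(4/9 + j))/6 = (12 + q)*(4/9 + j)/6)
C(s(6), 12)² = (8/9 + 2*4 + (2/27)*12 + (⅙)*4*12)² = (8/9 + 8 + 8/9 + 8)² = (160/9)² = 25600/81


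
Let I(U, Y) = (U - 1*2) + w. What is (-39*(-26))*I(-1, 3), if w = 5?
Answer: 2028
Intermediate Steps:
I(U, Y) = 3 + U (I(U, Y) = (U - 1*2) + 5 = (U - 2) + 5 = (-2 + U) + 5 = 3 + U)
(-39*(-26))*I(-1, 3) = (-39*(-26))*(3 - 1) = 1014*2 = 2028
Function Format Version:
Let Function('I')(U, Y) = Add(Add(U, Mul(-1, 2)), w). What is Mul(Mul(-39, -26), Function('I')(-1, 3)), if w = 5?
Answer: 2028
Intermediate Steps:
Function('I')(U, Y) = Add(3, U) (Function('I')(U, Y) = Add(Add(U, Mul(-1, 2)), 5) = Add(Add(U, -2), 5) = Add(Add(-2, U), 5) = Add(3, U))
Mul(Mul(-39, -26), Function('I')(-1, 3)) = Mul(Mul(-39, -26), Add(3, -1)) = Mul(1014, 2) = 2028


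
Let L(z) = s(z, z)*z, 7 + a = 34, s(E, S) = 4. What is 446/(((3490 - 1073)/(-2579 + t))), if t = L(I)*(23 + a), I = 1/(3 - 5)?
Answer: -1194834/2417 ≈ -494.35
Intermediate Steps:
a = 27 (a = -7 + 34 = 27)
I = -1/2 (I = 1/(-2) = -1/2 ≈ -0.50000)
L(z) = 4*z
t = -100 (t = (4*(-1/2))*(23 + 27) = -2*50 = -100)
446/(((3490 - 1073)/(-2579 + t))) = 446/(((3490 - 1073)/(-2579 - 100))) = 446/((2417/(-2679))) = 446/((2417*(-1/2679))) = 446/(-2417/2679) = 446*(-2679/2417) = -1194834/2417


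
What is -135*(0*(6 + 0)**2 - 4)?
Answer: 540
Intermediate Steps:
-135*(0*(6 + 0)**2 - 4) = -135*(0*6**2 - 4) = -135*(0*36 - 4) = -135*(0 - 4) = -135*(-4) = 540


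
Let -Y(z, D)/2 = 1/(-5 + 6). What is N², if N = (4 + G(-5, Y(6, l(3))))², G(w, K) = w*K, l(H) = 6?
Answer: 38416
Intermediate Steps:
Y(z, D) = -2 (Y(z, D) = -2/(-5 + 6) = -2/1 = -2*1 = -2)
G(w, K) = K*w
N = 196 (N = (4 - 2*(-5))² = (4 + 10)² = 14² = 196)
N² = 196² = 38416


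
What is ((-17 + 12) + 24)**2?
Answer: 361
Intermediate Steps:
((-17 + 12) + 24)**2 = (-5 + 24)**2 = 19**2 = 361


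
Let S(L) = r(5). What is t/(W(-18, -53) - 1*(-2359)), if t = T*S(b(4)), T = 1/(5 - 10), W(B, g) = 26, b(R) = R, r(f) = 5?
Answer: -1/2385 ≈ -0.00041929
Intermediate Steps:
S(L) = 5
T = -⅕ (T = 1/(-5) = -⅕ ≈ -0.20000)
t = -1 (t = -⅕*5 = -1)
t/(W(-18, -53) - 1*(-2359)) = -1/(26 - 1*(-2359)) = -1/(26 + 2359) = -1/2385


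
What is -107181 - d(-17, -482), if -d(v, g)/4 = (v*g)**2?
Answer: 268459363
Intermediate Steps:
d(v, g) = -4*g**2*v**2
-107181 - d(-17, -482) = -107181 - (-4)*(-482)**2*(-17)**2 = -107181 - (-4)*232324*289 = -107181 - 1*(-268566544) = -107181 + 268566544 = 268459363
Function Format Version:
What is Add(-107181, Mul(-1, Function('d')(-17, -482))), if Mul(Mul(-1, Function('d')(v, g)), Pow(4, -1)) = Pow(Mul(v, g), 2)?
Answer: 268459363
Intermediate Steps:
Function('d')(v, g) = Mul(-4, Pow(g, 2), Pow(v, 2)) (Function('d')(v, g) = Mul(-4, Pow(Mul(v, g), 2)) = Mul(-4, Pow(Mul(g, v), 2)) = Mul(-4, Mul(Pow(g, 2), Pow(v, 2))) = Mul(-4, Pow(g, 2), Pow(v, 2)))
Add(-107181, Mul(-1, Function('d')(-17, -482))) = Add(-107181, Mul(-1, Mul(-4, Pow(-482, 2), Pow(-17, 2)))) = Add(-107181, Mul(-1, Mul(-4, 232324, 289))) = Add(-107181, Mul(-1, -268566544)) = Add(-107181, 268566544) = 268459363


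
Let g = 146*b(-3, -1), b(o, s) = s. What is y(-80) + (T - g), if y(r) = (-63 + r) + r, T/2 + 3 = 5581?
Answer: 11079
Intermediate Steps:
T = 11156 (T = -6 + 2*5581 = -6 + 11162 = 11156)
g = -146 (g = 146*(-1) = -146)
y(r) = -63 + 2*r
y(-80) + (T - g) = (-63 + 2*(-80)) + (11156 - 1*(-146)) = (-63 - 160) + (11156 + 146) = -223 + 11302 = 11079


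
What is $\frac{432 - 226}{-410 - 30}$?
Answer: $- \frac{103}{220} \approx -0.46818$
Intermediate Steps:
$\frac{432 - 226}{-410 - 30} = \frac{206}{-440} = 206 \left(- \frac{1}{440}\right) = - \frac{103}{220}$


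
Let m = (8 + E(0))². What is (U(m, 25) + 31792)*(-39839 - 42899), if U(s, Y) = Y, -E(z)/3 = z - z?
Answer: -2632474946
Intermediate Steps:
E(z) = 0 (E(z) = -3*(z - z) = -3*0 = 0)
m = 64 (m = (8 + 0)² = 8² = 64)
(U(m, 25) + 31792)*(-39839 - 42899) = (25 + 31792)*(-39839 - 42899) = 31817*(-82738) = -2632474946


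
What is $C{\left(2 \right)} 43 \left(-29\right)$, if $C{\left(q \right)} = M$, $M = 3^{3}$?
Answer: $-33669$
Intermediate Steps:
$M = 27$
$C{\left(q \right)} = 27$
$C{\left(2 \right)} 43 \left(-29\right) = 27 \cdot 43 \left(-29\right) = 1161 \left(-29\right) = -33669$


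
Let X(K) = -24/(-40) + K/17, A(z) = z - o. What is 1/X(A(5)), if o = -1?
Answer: 85/81 ≈ 1.0494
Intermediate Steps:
A(z) = 1 + z (A(z) = z - 1*(-1) = z + 1 = 1 + z)
X(K) = ⅗ + K/17 (X(K) = -24*(-1/40) + K*(1/17) = ⅗ + K/17)
1/X(A(5)) = 1/(⅗ + (1 + 5)/17) = 1/(⅗ + (1/17)*6) = 1/(⅗ + 6/17) = 1/(81/85) = 85/81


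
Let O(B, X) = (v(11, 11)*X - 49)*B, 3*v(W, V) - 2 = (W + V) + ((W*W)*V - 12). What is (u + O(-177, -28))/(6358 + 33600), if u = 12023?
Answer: 1119666/19979 ≈ 56.042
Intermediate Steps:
v(W, V) = -10/3 + V/3 + W/3 + V*W²/3 (v(W, V) = ⅔ + ((W + V) + ((W*W)*V - 12))/3 = ⅔ + ((V + W) + (W²*V - 12))/3 = ⅔ + ((V + W) + (V*W² - 12))/3 = ⅔ + ((V + W) + (-12 + V*W²))/3 = ⅔ + (-12 + V + W + V*W²)/3 = ⅔ + (-4 + V/3 + W/3 + V*W²/3) = -10/3 + V/3 + W/3 + V*W²/3)
O(B, X) = B*(-49 + 1343*X/3) (O(B, X) = ((-10/3 + (⅓)*11 + (⅓)*11 + (⅓)*11*11²)*X - 49)*B = ((-10/3 + 11/3 + 11/3 + (⅓)*11*121)*X - 49)*B = ((-10/3 + 11/3 + 11/3 + 1331/3)*X - 49)*B = (1343*X/3 - 49)*B = (-49 + 1343*X/3)*B = B*(-49 + 1343*X/3))
(u + O(-177, -28))/(6358 + 33600) = (12023 + (⅓)*(-177)*(-147 + 1343*(-28)))/(6358 + 33600) = (12023 + (⅓)*(-177)*(-147 - 37604))/39958 = (12023 + (⅓)*(-177)*(-37751))*(1/39958) = (12023 + 2227309)*(1/39958) = 2239332*(1/39958) = 1119666/19979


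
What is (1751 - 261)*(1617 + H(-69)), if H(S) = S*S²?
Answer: -487069080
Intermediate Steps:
H(S) = S³
(1751 - 261)*(1617 + H(-69)) = (1751 - 261)*(1617 + (-69)³) = 1490*(1617 - 328509) = 1490*(-326892) = -487069080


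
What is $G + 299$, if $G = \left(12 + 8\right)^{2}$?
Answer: $699$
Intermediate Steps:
$G = 400$ ($G = 20^{2} = 400$)
$G + 299 = 400 + 299 = 699$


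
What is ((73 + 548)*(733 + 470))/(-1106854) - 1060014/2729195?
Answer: -458880191463/431545771790 ≈ -1.0633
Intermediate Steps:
((73 + 548)*(733 + 470))/(-1106854) - 1060014/2729195 = (621*1203)*(-1/1106854) - 1060014*1/2729195 = 747063*(-1/1106854) - 1060014/2729195 = -747063/1106854 - 1060014/2729195 = -458880191463/431545771790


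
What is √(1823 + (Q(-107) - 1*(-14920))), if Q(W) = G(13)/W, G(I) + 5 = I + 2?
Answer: √191689537/107 ≈ 129.39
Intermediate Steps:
G(I) = -3 + I (G(I) = -5 + (I + 2) = -5 + (2 + I) = -3 + I)
Q(W) = 10/W (Q(W) = (-3 + 13)/W = 10/W)
√(1823 + (Q(-107) - 1*(-14920))) = √(1823 + (10/(-107) - 1*(-14920))) = √(1823 + (10*(-1/107) + 14920)) = √(1823 + (-10/107 + 14920)) = √(1823 + 1596430/107) = √(1791491/107) = √191689537/107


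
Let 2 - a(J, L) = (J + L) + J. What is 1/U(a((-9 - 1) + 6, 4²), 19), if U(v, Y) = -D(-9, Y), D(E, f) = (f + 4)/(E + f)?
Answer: -10/23 ≈ -0.43478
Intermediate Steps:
D(E, f) = (4 + f)/(E + f)
a(J, L) = 2 - L - 2*J (a(J, L) = 2 - ((J + L) + J) = 2 - (L + 2*J) = 2 + (-L - 2*J) = 2 - L - 2*J)
U(v, Y) = -(4 + Y)/(-9 + Y)
1/U(a((-9 - 1) + 6, 4²), 19) = 1/((-4 - 1*19)/(-9 + 19)) = 1/((-4 - 19)/10) = 1/((⅒)*(-23)) = 1/(-23/10) = -10/23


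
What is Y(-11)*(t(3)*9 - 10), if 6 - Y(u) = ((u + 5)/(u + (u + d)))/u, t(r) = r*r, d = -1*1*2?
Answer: 18815/44 ≈ 427.61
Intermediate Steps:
d = -2 (d = -1*2 = -2)
t(r) = r²
Y(u) = 6 - (5 + u)/(u*(-2 + 2*u)) (Y(u) = 6 - (u + 5)/(u + (u - 2))/u = 6 - (5 + u)/(u + (-2 + u))/u = 6 - (5 + u)/(-2 + 2*u)/u = 6 - (5 + u)/(u*(-2 + 2*u)))
Y(-11)*(t(3)*9 - 10) = ((½)*(-5 - 13*(-11) + 12*(-11)²)/(-11*(-1 - 11)))*(3²*9 - 10) = ((½)*(-1/11)*(-5 + 143 + 12*121)/(-12))*(9*9 - 10) = ((½)*(-1/11)*(-1/12)*(-5 + 143 + 1452))*(81 - 10) = ((½)*(-1/11)*(-1/12)*1590)*71 = (265/44)*71 = 18815/44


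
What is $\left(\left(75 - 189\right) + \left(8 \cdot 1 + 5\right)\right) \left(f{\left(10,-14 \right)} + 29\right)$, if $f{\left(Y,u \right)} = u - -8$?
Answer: $-2323$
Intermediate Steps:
$f{\left(Y,u \right)} = 8 + u$ ($f{\left(Y,u \right)} = u + 8 = 8 + u$)
$\left(\left(75 - 189\right) + \left(8 \cdot 1 + 5\right)\right) \left(f{\left(10,-14 \right)} + 29\right) = \left(\left(75 - 189\right) + \left(8 \cdot 1 + 5\right)\right) \left(\left(8 - 14\right) + 29\right) = \left(-114 + \left(8 + 5\right)\right) \left(-6 + 29\right) = \left(-114 + 13\right) 23 = \left(-101\right) 23 = -2323$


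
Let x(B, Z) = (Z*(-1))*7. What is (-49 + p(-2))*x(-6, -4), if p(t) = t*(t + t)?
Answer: -1148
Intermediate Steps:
x(B, Z) = -7*Z (x(B, Z) = -Z*7 = -7*Z)
p(t) = 2*t**2 (p(t) = t*(2*t) = 2*t**2)
(-49 + p(-2))*x(-6, -4) = (-49 + 2*(-2)**2)*(-7*(-4)) = (-49 + 2*4)*28 = (-49 + 8)*28 = -41*28 = -1148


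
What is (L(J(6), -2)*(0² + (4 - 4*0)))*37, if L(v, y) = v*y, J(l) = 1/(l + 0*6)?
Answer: -148/3 ≈ -49.333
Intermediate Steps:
J(l) = 1/l (J(l) = 1/(l + 0) = 1/l)
(L(J(6), -2)*(0² + (4 - 4*0)))*37 = ((-2/6)*(0² + (4 - 4*0)))*37 = (((⅙)*(-2))*(0 + (4 + 0)))*37 = -(0 + 4)/3*37 = -⅓*4*37 = -4/3*37 = -148/3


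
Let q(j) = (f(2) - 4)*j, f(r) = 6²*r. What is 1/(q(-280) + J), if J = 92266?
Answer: 1/73226 ≈ 1.3656e-5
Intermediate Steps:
f(r) = 36*r
q(j) = 68*j (q(j) = (36*2 - 4)*j = (72 - 4)*j = 68*j)
1/(q(-280) + J) = 1/(68*(-280) + 92266) = 1/(-19040 + 92266) = 1/73226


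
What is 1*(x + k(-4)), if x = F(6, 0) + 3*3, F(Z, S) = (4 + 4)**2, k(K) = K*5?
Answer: 53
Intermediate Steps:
k(K) = 5*K
F(Z, S) = 64 (F(Z, S) = 8**2 = 64)
x = 73 (x = 64 + 3*3 = 64 + 9 = 73)
1*(x + k(-4)) = 1*(73 + 5*(-4)) = 1*(73 - 20) = 1*53 = 53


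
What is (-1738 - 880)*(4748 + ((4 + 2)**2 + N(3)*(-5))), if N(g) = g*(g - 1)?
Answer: -12445972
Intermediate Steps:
N(g) = g*(-1 + g)
(-1738 - 880)*(4748 + ((4 + 2)**2 + N(3)*(-5))) = (-1738 - 880)*(4748 + ((4 + 2)**2 + (3*(-1 + 3))*(-5))) = -2618*(4748 + (6**2 + (3*2)*(-5))) = -2618*(4748 + (36 + 6*(-5))) = -2618*(4748 + (36 - 30)) = -2618*(4748 + 6) = -2618*4754 = -12445972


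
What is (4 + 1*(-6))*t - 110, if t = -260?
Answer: 410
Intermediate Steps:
(4 + 1*(-6))*t - 110 = (4 + 1*(-6))*(-260) - 110 = (4 - 6)*(-260) - 110 = -2*(-260) - 110 = 520 - 110 = 410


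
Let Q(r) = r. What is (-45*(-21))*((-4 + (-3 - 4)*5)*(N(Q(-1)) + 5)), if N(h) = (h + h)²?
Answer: -331695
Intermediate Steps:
N(h) = 4*h² (N(h) = (2*h)² = 4*h²)
(-45*(-21))*((-4 + (-3 - 4)*5)*(N(Q(-1)) + 5)) = (-45*(-21))*((-4 + (-3 - 4)*5)*(4*(-1)² + 5)) = 945*((-4 - 7*5)*(4*1 + 5)) = 945*((-4 - 35)*(4 + 5)) = 945*(-39*9) = 945*(-351) = -331695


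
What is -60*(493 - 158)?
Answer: -20100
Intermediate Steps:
-60*(493 - 158) = -60*335 = -20100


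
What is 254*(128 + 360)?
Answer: 123952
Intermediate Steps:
254*(128 + 360) = 254*488 = 123952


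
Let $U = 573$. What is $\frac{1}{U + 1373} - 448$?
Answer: $- \frac{871807}{1946} \approx -448.0$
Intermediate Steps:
$\frac{1}{U + 1373} - 448 = \frac{1}{573 + 1373} - 448 = \frac{1}{1946} - 448 = - \frac{871807}{1946}$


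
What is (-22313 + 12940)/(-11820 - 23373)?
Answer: 9373/35193 ≈ 0.26633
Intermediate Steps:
(-22313 + 12940)/(-11820 - 23373) = -9373/(-35193) = -9373*(-1/35193) = 9373/35193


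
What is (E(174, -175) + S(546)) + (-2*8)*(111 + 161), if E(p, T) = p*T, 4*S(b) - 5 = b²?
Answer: 158913/4 ≈ 39728.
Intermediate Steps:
S(b) = 5/4 + b²/4
E(p, T) = T*p
(E(174, -175) + S(546)) + (-2*8)*(111 + 161) = (-175*174 + (5/4 + (¼)*546²)) + (-2*8)*(111 + 161) = (-30450 + (5/4 + (¼)*298116)) - 16*272 = (-30450 + (5/4 + 74529)) - 4352 = (-30450 + 298121/4) - 4352 = 176321/4 - 4352 = 158913/4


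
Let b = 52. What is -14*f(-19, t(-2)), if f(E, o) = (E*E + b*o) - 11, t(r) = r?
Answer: -3444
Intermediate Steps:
f(E, o) = -11 + E² + 52*o (f(E, o) = (E*E + 52*o) - 11 = (E² + 52*o) - 11 = -11 + E² + 52*o)
-14*f(-19, t(-2)) = -14*(-11 + (-19)² + 52*(-2)) = -14*(-11 + 361 - 104) = -14*246 = -3444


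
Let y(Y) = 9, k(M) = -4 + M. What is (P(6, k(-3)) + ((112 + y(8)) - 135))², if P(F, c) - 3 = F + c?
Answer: 144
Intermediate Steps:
P(F, c) = 3 + F + c (P(F, c) = 3 + (F + c) = 3 + F + c)
(P(6, k(-3)) + ((112 + y(8)) - 135))² = ((3 + 6 + (-4 - 3)) + ((112 + 9) - 135))² = ((3 + 6 - 7) + (121 - 135))² = (2 - 14)² = (-12)² = 144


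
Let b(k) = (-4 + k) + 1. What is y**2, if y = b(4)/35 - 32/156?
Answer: 58081/1863225 ≈ 0.031172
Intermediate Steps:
b(k) = -3 + k
y = -241/1365 (y = (-3 + 4)/35 - 32/156 = 1*(1/35) - 32*1/156 = 1/35 - 8/39 = -241/1365 ≈ -0.17656)
y**2 = (-241/1365)**2 = 58081/1863225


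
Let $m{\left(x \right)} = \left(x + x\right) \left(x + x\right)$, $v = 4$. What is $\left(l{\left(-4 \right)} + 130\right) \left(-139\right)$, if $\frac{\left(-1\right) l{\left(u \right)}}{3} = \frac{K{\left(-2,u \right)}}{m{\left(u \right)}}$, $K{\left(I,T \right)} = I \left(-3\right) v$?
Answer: $- \frac{143309}{8} \approx -17914.0$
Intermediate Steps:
$K{\left(I,T \right)} = - 12 I$ ($K{\left(I,T \right)} = I \left(-3\right) 4 = - 3 I 4 = - 12 I$)
$m{\left(x \right)} = 4 x^{2}$ ($m{\left(x \right)} = 2 x 2 x = 4 x^{2}$)
$l{\left(u \right)} = - \frac{18}{u^{2}}$ ($l{\left(u \right)} = - 3 \frac{\left(-12\right) \left(-2\right)}{4 u^{2}} = - 3 \cdot 24 \frac{1}{4 u^{2}} = - 3 \frac{6}{u^{2}} = - \frac{18}{u^{2}}$)
$\left(l{\left(-4 \right)} + 130\right) \left(-139\right) = \left(- \frac{18}{16} + 130\right) \left(-139\right) = \left(\left(-18\right) \frac{1}{16} + 130\right) \left(-139\right) = \left(- \frac{9}{8} + 130\right) \left(-139\right) = \frac{1031}{8} \left(-139\right) = - \frac{143309}{8}$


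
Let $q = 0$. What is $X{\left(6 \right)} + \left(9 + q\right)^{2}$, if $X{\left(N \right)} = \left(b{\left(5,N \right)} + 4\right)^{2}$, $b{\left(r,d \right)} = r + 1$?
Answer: $181$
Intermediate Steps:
$b{\left(r,d \right)} = 1 + r$
$X{\left(N \right)} = 100$ ($X{\left(N \right)} = \left(\left(1 + 5\right) + 4\right)^{2} = \left(6 + 4\right)^{2} = 10^{2} = 100$)
$X{\left(6 \right)} + \left(9 + q\right)^{2} = 100 + \left(9 + 0\right)^{2} = 100 + 9^{2} = 100 + 81 = 181$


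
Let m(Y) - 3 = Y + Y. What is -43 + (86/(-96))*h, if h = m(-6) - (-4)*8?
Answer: -3053/48 ≈ -63.604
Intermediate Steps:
m(Y) = 3 + 2*Y (m(Y) = 3 + (Y + Y) = 3 + 2*Y)
h = 23 (h = (3 + 2*(-6)) - (-4)*8 = (3 - 12) - 1*(-32) = -9 + 32 = 23)
-43 + (86/(-96))*h = -43 + (86/(-96))*23 = -43 + (86*(-1/96))*23 = -43 - 43/48*23 = -43 - 989/48 = -3053/48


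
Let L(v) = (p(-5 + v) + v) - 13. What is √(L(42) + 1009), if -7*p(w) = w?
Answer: √50603/7 ≈ 32.136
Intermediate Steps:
p(w) = -w/7
L(v) = -86/7 + 6*v/7 (L(v) = (-(-5 + v)/7 + v) - 13 = ((5/7 - v/7) + v) - 13 = (5/7 + 6*v/7) - 13 = -86/7 + 6*v/7)
√(L(42) + 1009) = √((-86/7 + (6/7)*42) + 1009) = √((-86/7 + 36) + 1009) = √(166/7 + 1009) = √(7229/7) = √50603/7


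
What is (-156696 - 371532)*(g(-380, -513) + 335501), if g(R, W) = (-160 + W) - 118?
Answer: -176803193880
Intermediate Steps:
g(R, W) = -278 + W
(-156696 - 371532)*(g(-380, -513) + 335501) = (-156696 - 371532)*((-278 - 513) + 335501) = -528228*(-791 + 335501) = -528228*334710 = -176803193880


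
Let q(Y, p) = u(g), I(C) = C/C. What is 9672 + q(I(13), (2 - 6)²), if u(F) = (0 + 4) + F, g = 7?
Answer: 9683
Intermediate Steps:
I(C) = 1
u(F) = 4 + F
q(Y, p) = 11 (q(Y, p) = 4 + 7 = 11)
9672 + q(I(13), (2 - 6)²) = 9672 + 11 = 9683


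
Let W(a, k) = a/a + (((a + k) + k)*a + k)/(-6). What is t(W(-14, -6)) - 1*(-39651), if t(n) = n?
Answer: 118777/3 ≈ 39592.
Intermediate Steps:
W(a, k) = 1 - k/6 - a*(a + 2*k)/6 (W(a, k) = 1 + ((a + 2*k)*a + k)*(-⅙) = 1 + (a*(a + 2*k) + k)*(-⅙) = 1 + (k + a*(a + 2*k))*(-⅙) = 1 + (-k/6 - a*(a + 2*k)/6) = 1 - k/6 - a*(a + 2*k)/6)
t(W(-14, -6)) - 1*(-39651) = (1 - ⅙*(-6) - ⅙*(-14)² - ⅓*(-14)*(-6)) - 1*(-39651) = (1 + 1 - ⅙*196 - 28) + 39651 = (1 + 1 - 98/3 - 28) + 39651 = -176/3 + 39651 = 118777/3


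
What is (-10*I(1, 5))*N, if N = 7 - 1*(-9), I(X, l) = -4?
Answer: 640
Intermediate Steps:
N = 16 (N = 7 + 9 = 16)
(-10*I(1, 5))*N = -10*(-4)*16 = 40*16 = 640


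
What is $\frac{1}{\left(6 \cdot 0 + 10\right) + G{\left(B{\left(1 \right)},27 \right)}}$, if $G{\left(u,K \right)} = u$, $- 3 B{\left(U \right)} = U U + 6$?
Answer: $\frac{3}{23} \approx 0.13043$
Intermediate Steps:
$B{\left(U \right)} = -2 - \frac{U^{2}}{3}$ ($B{\left(U \right)} = - \frac{U U + 6}{3} = - \frac{U^{2} + 6}{3} = - \frac{6 + U^{2}}{3} = -2 - \frac{U^{2}}{3}$)
$\frac{1}{\left(6 \cdot 0 + 10\right) + G{\left(B{\left(1 \right)},27 \right)}} = \frac{1}{\left(6 \cdot 0 + 10\right) - \left(2 + \frac{1^{2}}{3}\right)} = \frac{1}{\left(0 + 10\right) - \frac{7}{3}} = \frac{1}{10 - \frac{7}{3}} = \frac{1}{\frac{23}{3}} = \frac{3}{23}$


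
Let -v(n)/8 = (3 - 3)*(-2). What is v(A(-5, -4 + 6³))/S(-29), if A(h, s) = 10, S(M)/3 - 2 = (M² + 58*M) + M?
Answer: 0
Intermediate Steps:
S(M) = 6 + 3*M² + 177*M (S(M) = 6 + 3*((M² + 58*M) + M) = 6 + 3*(M² + 59*M) = 6 + (3*M² + 177*M) = 6 + 3*M² + 177*M)
v(n) = 0 (v(n) = -8*(3 - 3)*(-2) = -0*(-2) = -8*0 = 0)
v(A(-5, -4 + 6³))/S(-29) = 0/(6 + 3*(-29)² + 177*(-29)) = 0/(6 + 3*841 - 5133) = 0/(6 + 2523 - 5133) = 0/(-2604) = 0*(-1/2604) = 0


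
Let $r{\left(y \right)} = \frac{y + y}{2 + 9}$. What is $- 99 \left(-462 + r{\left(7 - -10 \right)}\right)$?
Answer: $45432$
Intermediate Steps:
$r{\left(y \right)} = \frac{2 y}{11}$
$- 99 \left(-462 + r{\left(7 - -10 \right)}\right) = - 99 \left(-462 + \frac{2 \left(7 - -10\right)}{11}\right) = - 99 \left(-462 + \frac{2 \left(7 + 10\right)}{11}\right) = - 99 \left(-462 + \frac{2}{11} \cdot 17\right) = - 99 \left(-462 + \frac{34}{11}\right) = \left(-99\right) \left(- \frac{5048}{11}\right) = 45432$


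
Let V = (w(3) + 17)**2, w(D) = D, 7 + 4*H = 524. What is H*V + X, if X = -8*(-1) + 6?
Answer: 51714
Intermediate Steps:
H = 517/4 (H = -7/4 + (1/4)*524 = -7/4 + 131 = 517/4 ≈ 129.25)
V = 400 (V = (3 + 17)**2 = 20**2 = 400)
X = 14 (X = 8 + 6 = 14)
H*V + X = (517/4)*400 + 14 = 51700 + 14 = 51714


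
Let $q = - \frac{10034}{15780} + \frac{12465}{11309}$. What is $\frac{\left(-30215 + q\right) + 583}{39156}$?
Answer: $- \frac{10053090421}{13284456120} \approx -0.75676$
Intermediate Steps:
$q = \frac{158219}{339270}$ ($q = \left(-10034\right) \frac{1}{15780} + 12465 \cdot \frac{1}{11309} = - \frac{5017}{7890} + \frac{12465}{11309} = \frac{158219}{339270} \approx 0.46635$)
$\frac{\left(-30215 + q\right) + 583}{39156} = \frac{\left(-30215 + \frac{158219}{339270}\right) + 583}{39156} = \left(- \frac{10250884831}{339270} + 583\right) \frac{1}{39156} = \left(- \frac{10053090421}{339270}\right) \frac{1}{39156} = - \frac{10053090421}{13284456120}$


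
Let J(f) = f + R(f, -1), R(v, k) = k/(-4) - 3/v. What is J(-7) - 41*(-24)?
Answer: 27375/28 ≈ 977.68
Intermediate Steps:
R(v, k) = -3/v - k/4 (R(v, k) = k*(-¼) - 3/v = -k/4 - 3/v = -3/v - k/4)
J(f) = ¼ + f - 3/f (J(f) = f + (-3/f - ¼*(-1)) = f + (-3/f + ¼) = f + (¼ - 3/f) = ¼ + f - 3/f)
J(-7) - 41*(-24) = (¼ - 7 - 3/(-7)) - 41*(-24) = (¼ - 7 - 3*(-⅐)) + 984 = (¼ - 7 + 3/7) + 984 = -177/28 + 984 = 27375/28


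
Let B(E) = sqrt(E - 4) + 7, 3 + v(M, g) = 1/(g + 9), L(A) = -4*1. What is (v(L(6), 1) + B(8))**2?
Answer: 3721/100 ≈ 37.210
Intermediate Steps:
L(A) = -4
v(M, g) = -3 + 1/(9 + g) (v(M, g) = -3 + 1/(g + 9) = -3 + 1/(9 + g))
B(E) = 7 + sqrt(-4 + E) (B(E) = sqrt(-4 + E) + 7 = 7 + sqrt(-4 + E))
(v(L(6), 1) + B(8))**2 = ((-26 - 3*1)/(9 + 1) + (7 + sqrt(-4 + 8)))**2 = ((-26 - 3)/10 + (7 + sqrt(4)))**2 = ((1/10)*(-29) + (7 + 2))**2 = (-29/10 + 9)**2 = (61/10)**2 = 3721/100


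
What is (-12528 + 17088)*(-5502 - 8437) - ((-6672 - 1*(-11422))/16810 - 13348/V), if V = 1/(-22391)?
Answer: -609256442823/1681 ≈ -3.6244e+8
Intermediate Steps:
V = -1/22391 ≈ -4.4661e-5
(-12528 + 17088)*(-5502 - 8437) - ((-6672 - 1*(-11422))/16810 - 13348/V) = (-12528 + 17088)*(-5502 - 8437) - ((-6672 - 1*(-11422))/16810 - 13348/(-1/22391)) = 4560*(-13939) - ((-6672 + 11422)*(1/16810) - 13348*(-22391)) = -63561840 - (4750*(1/16810) + 298875068) = -63561840 - (475/1681 + 298875068) = -63561840 - 1*502408989783/1681 = -63561840 - 502408989783/1681 = -609256442823/1681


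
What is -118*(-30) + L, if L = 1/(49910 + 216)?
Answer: 177446041/50126 ≈ 3540.0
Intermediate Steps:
L = 1/50126 ≈ 1.9950e-5
-118*(-30) + L = -118*(-30) + 1/50126 = 3540 + 1/50126 = 177446041/50126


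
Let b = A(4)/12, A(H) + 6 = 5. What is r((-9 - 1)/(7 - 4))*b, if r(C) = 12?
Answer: -1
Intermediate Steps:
A(H) = -1 (A(H) = -6 + 5 = -1)
b = -1/12 ≈ -0.083333
r((-9 - 1)/(7 - 4))*b = 12*(-1/12) = -1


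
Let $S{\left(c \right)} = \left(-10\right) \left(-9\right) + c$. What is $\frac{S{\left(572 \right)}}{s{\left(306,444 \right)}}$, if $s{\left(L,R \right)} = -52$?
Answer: $- \frac{331}{26} \approx -12.731$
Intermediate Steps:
$S{\left(c \right)} = 90 + c$
$\frac{S{\left(572 \right)}}{s{\left(306,444 \right)}} = \frac{90 + 572}{-52} = 662 \left(- \frac{1}{52}\right) = - \frac{331}{26}$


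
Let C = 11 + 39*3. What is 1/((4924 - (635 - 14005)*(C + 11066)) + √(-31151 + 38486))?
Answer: 16629856/2488968995225809 - √815/7466906985677427 ≈ 6.6814e-9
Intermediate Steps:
C = 128 (C = 11 + 117 = 128)
1/((4924 - (635 - 14005)*(C + 11066)) + √(-31151 + 38486)) = 1/((4924 - (635 - 14005)*(128 + 11066)) + √(-31151 + 38486)) = 1/((4924 - (-13370)*11194) + √7335) = 1/((4924 - 1*(-149663780)) + 3*√815) = 1/((4924 + 149663780) + 3*√815) = 1/(149668704 + 3*√815)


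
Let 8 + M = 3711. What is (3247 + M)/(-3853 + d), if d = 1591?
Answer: -3475/1131 ≈ -3.0725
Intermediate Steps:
M = 3703 (M = -8 + 3711 = 3703)
(3247 + M)/(-3853 + d) = (3247 + 3703)/(-3853 + 1591) = 6950/(-2262) = 6950*(-1/2262) = -3475/1131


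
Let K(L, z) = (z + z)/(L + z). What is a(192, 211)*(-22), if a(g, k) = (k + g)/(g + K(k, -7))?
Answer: -904332/19577 ≈ -46.194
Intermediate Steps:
K(L, z) = 2*z/(L + z) (K(L, z) = (2*z)/(L + z) = 2*z/(L + z))
a(g, k) = (g + k)/(g - 14/(-7 + k)) (a(g, k) = (k + g)/(g + 2*(-7)/(k - 7)) = (g + k)/(g + 2*(-7)/(-7 + k)) = (g + k)/(g - 14/(-7 + k)))
a(192, 211)*(-22) = ((-7 + 211)*(192 + 211)/(-14 + 192*(-7 + 211)))*(-22) = (204*403/(-14 + 192*204))*(-22) = (204*403/(-14 + 39168))*(-22) = (204*403/39154)*(-22) = ((1/39154)*204*403)*(-22) = (41106/19577)*(-22) = -904332/19577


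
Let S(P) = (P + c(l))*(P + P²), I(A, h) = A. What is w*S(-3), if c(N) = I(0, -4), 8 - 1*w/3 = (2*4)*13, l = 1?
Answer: 5184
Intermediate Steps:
w = -288 (w = 24 - 3*2*4*13 = 24 - 24*13 = 24 - 3*104 = 24 - 312 = -288)
c(N) = 0
S(P) = P*(P + P²) (S(P) = (P + 0)*(P + P²) = P*(P + P²))
w*S(-3) = -288*(-3)²*(1 - 3) = -2592*(-2) = -288*(-18) = 5184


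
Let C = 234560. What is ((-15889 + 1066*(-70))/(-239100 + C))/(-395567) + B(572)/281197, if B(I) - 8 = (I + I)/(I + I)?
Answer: -9287991653/504994431793460 ≈ -1.8392e-5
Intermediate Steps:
B(I) = 9 (B(I) = 8 + (I + I)/(I + I) = 8 + (2*I)/((2*I)) = 8 + (2*I)*(1/(2*I)) = 8 + 1 = 9)
((-15889 + 1066*(-70))/(-239100 + C))/(-395567) + B(572)/281197 = ((-15889 + 1066*(-70))/(-239100 + 234560))/(-395567) + 9/281197 = ((-15889 - 74620)/(-4540))*(-1/395567) + 9*(1/281197) = -90509*(-1/4540)*(-1/395567) + 9/281197 = (90509/4540)*(-1/395567) + 9/281197 = -90509/1795874180 + 9/281197 = -9287991653/504994431793460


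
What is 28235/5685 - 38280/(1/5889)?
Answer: -256314950393/1137 ≈ -2.2543e+8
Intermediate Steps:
28235/5685 - 38280/(1/5889) = 28235*(1/5685) - 38280/1/5889 = 5647/1137 - 38280*5889 = 5647/1137 - 225430920 = -256314950393/1137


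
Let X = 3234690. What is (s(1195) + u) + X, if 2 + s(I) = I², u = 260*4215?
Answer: 5758613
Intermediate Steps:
u = 1095900
s(I) = -2 + I²
(s(1195) + u) + X = ((-2 + 1195²) + 1095900) + 3234690 = ((-2 + 1428025) + 1095900) + 3234690 = (1428023 + 1095900) + 3234690 = 2523923 + 3234690 = 5758613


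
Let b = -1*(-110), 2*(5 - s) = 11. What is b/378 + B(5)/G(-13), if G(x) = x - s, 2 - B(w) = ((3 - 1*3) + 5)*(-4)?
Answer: -6941/4725 ≈ -1.4690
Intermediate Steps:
s = -1/2 (s = 5 - 1/2*11 = 5 - 11/2 = -1/2 ≈ -0.50000)
B(w) = 22 (B(w) = 2 - ((3 - 1*3) + 5)*(-4) = 2 - ((3 - 3) + 5)*(-4) = 2 - (0 + 5)*(-4) = 2 - 5*(-4) = 2 - 1*(-20) = 2 + 20 = 22)
b = 110
G(x) = 1/2 + x (G(x) = x - 1*(-1/2) = x + 1/2 = 1/2 + x)
b/378 + B(5)/G(-13) = 110/378 + 22/(1/2 - 13) = 110*(1/378) + 22/(-25/2) = 55/189 + 22*(-2/25) = 55/189 - 44/25 = -6941/4725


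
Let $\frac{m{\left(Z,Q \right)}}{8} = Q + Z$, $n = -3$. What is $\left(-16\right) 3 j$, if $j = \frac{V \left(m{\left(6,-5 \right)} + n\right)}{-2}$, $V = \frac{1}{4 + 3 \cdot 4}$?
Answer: $\frac{15}{2} \approx 7.5$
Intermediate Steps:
$m{\left(Z,Q \right)} = 8 Q + 8 Z$ ($m{\left(Z,Q \right)} = 8 \left(Q + Z\right) = 8 Q + 8 Z$)
$V = \frac{1}{16}$ ($V = \frac{1}{4 + 12} = \frac{1}{16} \approx 0.0625$)
$j = - \frac{5}{32}$ ($j = \frac{\frac{1}{16} \left(\left(8 \left(-5\right) + 8 \cdot 6\right) - 3\right)}{-2} = \frac{\left(-40 + 48\right) - 3}{16} \left(- \frac{1}{2}\right) = \frac{8 - 3}{16} \left(- \frac{1}{2}\right) = \frac{1}{16} \cdot 5 \left(- \frac{1}{2}\right) = \frac{5}{16} \left(- \frac{1}{2}\right) = - \frac{5}{32} \approx -0.15625$)
$\left(-16\right) 3 j = \left(-16\right) 3 \left(- \frac{5}{32}\right) = \left(-48\right) \left(- \frac{5}{32}\right) = \frac{15}{2}$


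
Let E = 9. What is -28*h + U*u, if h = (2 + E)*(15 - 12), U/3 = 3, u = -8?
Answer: -996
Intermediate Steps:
U = 9 (U = 3*3 = 9)
h = 33 (h = (2 + 9)*(15 - 12) = 11*3 = 33)
-28*h + U*u = -28*33 + 9*(-8) = -924 - 72 = -996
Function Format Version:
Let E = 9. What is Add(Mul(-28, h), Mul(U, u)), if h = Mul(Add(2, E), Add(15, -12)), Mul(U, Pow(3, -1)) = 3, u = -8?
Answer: -996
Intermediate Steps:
U = 9 (U = Mul(3, 3) = 9)
h = 33 (h = Mul(Add(2, 9), Add(15, -12)) = Mul(11, 3) = 33)
Add(Mul(-28, h), Mul(U, u)) = Add(Mul(-28, 33), Mul(9, -8)) = Add(-924, -72) = -996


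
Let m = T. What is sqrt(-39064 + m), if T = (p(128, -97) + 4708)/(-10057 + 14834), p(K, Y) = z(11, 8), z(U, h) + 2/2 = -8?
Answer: 3*I*sqrt(99045271837)/4777 ≈ 197.64*I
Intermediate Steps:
z(U, h) = -9 (z(U, h) = -1 - 8 = -9)
p(K, Y) = -9
T = 4699/4777 (T = (-9 + 4708)/(-10057 + 14834) = 4699/4777 ≈ 0.98367)
m = 4699/4777 ≈ 0.98367
sqrt(-39064 + m) = sqrt(-39064 + 4699/4777) = sqrt(-186604029/4777) = 3*I*sqrt(99045271837)/4777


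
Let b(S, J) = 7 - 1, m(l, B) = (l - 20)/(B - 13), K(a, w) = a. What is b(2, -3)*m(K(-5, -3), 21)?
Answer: -75/4 ≈ -18.750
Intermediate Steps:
m(l, B) = (-20 + l)/(-13 + B)
b(S, J) = 6
b(2, -3)*m(K(-5, -3), 21) = 6*((-20 - 5)/(-13 + 21)) = 6*(-25/8) = -75/4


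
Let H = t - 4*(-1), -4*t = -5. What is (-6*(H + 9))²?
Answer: 29241/4 ≈ 7310.3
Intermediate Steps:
t = 5/4 (t = -¼*(-5) = 5/4 ≈ 1.2500)
H = 21/4 (H = 5/4 - 4*(-1) = 5/4 + 4 = 21/4 ≈ 5.2500)
(-6*(H + 9))² = (-6*(21/4 + 9))² = (-6*57/4)² = (-171/2)² = 29241/4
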